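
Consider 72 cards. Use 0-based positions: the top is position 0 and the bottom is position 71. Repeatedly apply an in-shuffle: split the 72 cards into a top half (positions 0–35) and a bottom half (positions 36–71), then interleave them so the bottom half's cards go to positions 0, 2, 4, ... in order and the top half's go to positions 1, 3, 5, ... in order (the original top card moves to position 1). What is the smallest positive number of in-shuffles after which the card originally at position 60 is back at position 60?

Follow position 60 under repeated in-shuffles:
60 → 48 → 24 → 49 → 26 → 53 → 34 → 69 → 66 → 60
It first returns after 9 in-shuffles.

9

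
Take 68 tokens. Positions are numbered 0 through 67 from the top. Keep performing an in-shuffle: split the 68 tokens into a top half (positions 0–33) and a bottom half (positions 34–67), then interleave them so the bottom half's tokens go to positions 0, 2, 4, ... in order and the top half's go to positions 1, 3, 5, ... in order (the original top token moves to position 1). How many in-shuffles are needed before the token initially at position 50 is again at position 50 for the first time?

Follow position 50 under repeated in-shuffles:
50 → 32 → 65 → 62 → 56 → 44 → 20 → 41 → 14 → 29 → 59 → 50
It first returns after 11 in-shuffles.

11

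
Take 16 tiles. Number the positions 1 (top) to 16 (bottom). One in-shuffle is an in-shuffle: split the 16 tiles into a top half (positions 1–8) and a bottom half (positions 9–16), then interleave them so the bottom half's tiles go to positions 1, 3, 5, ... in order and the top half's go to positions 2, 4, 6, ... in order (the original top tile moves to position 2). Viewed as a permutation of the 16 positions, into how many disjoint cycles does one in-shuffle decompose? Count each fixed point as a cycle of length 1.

2

Trace each unvisited position around until it returns:
(1 2 4 8 16 15 13 9) (3 6 12 7 14 11 5 10)
2 cycles in total.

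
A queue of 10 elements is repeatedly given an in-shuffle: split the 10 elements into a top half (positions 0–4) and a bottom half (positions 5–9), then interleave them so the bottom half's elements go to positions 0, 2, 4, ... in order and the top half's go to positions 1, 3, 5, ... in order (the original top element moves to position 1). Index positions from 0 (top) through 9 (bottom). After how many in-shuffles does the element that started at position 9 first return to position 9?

10

Follow position 9 under repeated in-shuffles:
9 → 8 → 6 → 2 → 5 → 0 → 1 → 3 → 7 → 4 → 9
It first returns after 10 in-shuffles.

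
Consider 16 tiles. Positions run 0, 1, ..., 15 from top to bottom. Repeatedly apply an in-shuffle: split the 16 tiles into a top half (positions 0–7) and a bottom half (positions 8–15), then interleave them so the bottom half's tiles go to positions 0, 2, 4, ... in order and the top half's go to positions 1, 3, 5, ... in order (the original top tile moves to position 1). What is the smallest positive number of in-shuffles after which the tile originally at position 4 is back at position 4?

Follow position 4 under repeated in-shuffles:
4 → 9 → 2 → 5 → 11 → 6 → 13 → 10 → 4
It first returns after 8 in-shuffles.

8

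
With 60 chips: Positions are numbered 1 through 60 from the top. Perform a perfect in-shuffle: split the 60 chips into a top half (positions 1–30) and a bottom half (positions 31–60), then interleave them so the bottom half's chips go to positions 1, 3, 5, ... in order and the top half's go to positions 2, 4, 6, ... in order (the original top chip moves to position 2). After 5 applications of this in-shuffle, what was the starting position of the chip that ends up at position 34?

Work backwards from position 34, undoing one in-shuffle at a time:
34 ← 17 ← 39 ← 50 ← 25 ← 43
So the chip now at position 34 started at position 43.

43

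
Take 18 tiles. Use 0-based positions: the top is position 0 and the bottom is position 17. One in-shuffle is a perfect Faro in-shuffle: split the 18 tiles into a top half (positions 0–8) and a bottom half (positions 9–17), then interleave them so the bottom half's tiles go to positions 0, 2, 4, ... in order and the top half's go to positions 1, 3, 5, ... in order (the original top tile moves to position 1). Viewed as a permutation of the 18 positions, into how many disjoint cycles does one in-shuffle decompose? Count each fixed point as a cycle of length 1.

Trace each unvisited position around until it returns:
(0 1 3 7 15 12 ... len 18)
1 cycle in total.

1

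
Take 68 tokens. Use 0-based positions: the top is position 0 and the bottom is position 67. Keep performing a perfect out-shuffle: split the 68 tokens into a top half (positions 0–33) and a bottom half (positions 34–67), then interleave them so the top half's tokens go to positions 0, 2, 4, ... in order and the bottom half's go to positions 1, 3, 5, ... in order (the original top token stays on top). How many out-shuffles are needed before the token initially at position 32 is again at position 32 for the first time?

Follow position 32 under repeated out-shuffles:
32 → 64 → 61 → 55 → 43 → 19 → 38 → 9 → ... → 32 (length 66)
It first returns after 66 out-shuffles.

66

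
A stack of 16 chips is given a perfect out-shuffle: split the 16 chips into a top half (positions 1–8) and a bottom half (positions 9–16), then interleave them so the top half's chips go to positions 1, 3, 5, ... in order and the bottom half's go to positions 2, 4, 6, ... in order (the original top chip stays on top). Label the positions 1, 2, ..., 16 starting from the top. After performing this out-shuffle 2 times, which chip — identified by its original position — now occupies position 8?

14

Work backwards from position 8, undoing one out-shuffle at a time:
8 ← 12 ← 14
So the chip now at position 8 started at position 14.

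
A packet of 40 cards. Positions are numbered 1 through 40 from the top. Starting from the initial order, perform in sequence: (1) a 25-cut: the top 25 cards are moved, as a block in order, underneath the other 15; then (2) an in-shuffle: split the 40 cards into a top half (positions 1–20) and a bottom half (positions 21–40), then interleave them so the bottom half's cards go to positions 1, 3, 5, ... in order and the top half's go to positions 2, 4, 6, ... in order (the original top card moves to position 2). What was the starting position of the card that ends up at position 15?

Undo the operations in reverse order, starting from position 15:
  undo op 2 (in-shuffle, from bottom half): 15 ← 28
  undo op 1 (cut 25): 28 ← 13
So the card at position 15 came from original position 13.

13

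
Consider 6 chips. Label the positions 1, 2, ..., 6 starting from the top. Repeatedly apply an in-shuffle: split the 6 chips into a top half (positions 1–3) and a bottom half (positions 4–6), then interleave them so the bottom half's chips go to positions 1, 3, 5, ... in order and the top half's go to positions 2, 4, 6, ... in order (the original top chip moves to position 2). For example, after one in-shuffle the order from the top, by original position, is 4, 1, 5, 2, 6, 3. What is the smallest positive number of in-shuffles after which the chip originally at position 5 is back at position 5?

3

Follow position 5 under repeated in-shuffles:
5 → 3 → 6 → 5
It first returns after 3 in-shuffles.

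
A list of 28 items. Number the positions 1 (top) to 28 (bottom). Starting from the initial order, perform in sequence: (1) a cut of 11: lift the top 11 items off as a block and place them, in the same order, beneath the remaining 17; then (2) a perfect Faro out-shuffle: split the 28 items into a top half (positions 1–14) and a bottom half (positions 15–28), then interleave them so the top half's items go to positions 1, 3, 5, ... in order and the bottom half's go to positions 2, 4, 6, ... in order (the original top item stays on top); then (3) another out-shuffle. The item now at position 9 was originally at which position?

Undo the operations in reverse order, starting from position 9:
  undo op 3 (out-shuffle, from top half): 9 ← 5
  undo op 2 (out-shuffle, from top half): 5 ← 3
  undo op 1 (cut 11): 3 ← 14
So the item at position 9 came from original position 14.

14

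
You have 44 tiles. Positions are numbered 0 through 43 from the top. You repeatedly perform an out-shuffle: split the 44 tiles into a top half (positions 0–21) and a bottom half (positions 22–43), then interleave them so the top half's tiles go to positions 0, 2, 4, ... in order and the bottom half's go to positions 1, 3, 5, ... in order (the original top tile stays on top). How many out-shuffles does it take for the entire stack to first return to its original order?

14

The out-shuffle permutes the 44 positions with cycle lengths [1, 1, 14, 14, 14].
Every tile is home exactly when every cycle has completed a whole number of laps, i.e. after lcm(1, 14) = 14 out-shuffles.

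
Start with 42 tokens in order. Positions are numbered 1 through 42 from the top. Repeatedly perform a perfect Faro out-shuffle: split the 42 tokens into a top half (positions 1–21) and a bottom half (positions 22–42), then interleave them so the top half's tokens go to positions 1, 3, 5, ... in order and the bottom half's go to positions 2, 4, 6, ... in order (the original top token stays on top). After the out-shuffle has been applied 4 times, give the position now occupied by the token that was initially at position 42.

42

Position 42 is a fixed point of every out-shuffle, so the token never moves.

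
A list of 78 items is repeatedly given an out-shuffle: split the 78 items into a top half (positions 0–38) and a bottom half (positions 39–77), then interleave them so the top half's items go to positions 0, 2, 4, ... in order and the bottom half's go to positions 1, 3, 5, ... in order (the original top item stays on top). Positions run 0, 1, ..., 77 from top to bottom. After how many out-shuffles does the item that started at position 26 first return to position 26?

Follow position 26 under repeated out-shuffles:
26 → 52 → 27 → 54 → 31 → 62 → 47 → 17 → ... → 26 (length 30)
It first returns after 30 out-shuffles.

30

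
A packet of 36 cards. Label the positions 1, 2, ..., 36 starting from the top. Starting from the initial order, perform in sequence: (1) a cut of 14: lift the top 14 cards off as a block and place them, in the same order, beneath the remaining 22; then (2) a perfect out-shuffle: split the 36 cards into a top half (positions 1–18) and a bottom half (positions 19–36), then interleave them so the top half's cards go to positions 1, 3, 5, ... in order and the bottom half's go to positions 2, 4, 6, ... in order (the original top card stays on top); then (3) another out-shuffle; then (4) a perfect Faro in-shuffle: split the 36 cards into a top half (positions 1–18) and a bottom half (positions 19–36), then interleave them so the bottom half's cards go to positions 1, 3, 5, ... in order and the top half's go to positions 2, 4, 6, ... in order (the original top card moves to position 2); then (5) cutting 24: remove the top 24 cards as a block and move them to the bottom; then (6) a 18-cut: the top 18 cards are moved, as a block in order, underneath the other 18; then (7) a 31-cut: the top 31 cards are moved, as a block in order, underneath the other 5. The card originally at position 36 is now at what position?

29

Track the card from position 36 forward through each operation:
  after op 1 (cut 14): 36 → 22
  after op 2 (out-shuffle): 22 → 8
  after op 3 (out-shuffle): 8 → 15
  after op 4 (in-shuffle): 15 → 30
  after op 5 (cut 24): 30 → 6
  after op 6 (cut 18): 6 → 24
  after op 7 (cut 31): 24 → 29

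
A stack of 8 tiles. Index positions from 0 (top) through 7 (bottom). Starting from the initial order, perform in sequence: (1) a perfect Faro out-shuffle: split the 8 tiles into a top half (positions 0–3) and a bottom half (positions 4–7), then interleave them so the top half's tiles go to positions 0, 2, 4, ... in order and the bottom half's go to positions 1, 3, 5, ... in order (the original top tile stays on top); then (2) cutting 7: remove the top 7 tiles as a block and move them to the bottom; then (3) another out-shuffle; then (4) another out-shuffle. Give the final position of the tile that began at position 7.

0

Track the tile from position 7 forward through each operation:
  after op 1 (out-shuffle): 7 → 7
  after op 2 (cut 7): 7 → 0
  after op 3 (out-shuffle): 0 → 0
  after op 4 (out-shuffle): 0 → 0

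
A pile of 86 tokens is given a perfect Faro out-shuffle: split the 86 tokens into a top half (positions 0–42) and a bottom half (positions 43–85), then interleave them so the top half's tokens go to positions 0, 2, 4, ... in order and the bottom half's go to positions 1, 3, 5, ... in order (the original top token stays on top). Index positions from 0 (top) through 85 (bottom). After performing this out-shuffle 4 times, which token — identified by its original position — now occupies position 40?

Work backwards from position 40, undoing one out-shuffle at a time:
40 ← 20 ← 10 ← 5 ← 45
So the token now at position 40 started at position 45.

45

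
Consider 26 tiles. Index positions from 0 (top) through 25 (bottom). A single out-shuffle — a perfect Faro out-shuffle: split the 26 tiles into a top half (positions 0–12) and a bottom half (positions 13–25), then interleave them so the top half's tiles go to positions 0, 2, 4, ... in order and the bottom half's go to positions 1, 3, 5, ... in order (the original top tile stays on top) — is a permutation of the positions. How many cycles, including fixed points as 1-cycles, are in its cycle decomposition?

4

Trace each unvisited position around until it returns:
(0) (1 2 4 8 16 7 ... len 20) (5 10 20 15) (25)
4 cycles in total.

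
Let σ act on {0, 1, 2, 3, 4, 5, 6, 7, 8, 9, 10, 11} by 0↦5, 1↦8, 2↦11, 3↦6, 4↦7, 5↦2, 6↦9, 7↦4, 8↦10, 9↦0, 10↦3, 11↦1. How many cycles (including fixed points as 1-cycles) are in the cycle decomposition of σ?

Cycle decomposition: (0 5 2 11 1 8 10 3 6 9) (4 7).
2 cycles.

2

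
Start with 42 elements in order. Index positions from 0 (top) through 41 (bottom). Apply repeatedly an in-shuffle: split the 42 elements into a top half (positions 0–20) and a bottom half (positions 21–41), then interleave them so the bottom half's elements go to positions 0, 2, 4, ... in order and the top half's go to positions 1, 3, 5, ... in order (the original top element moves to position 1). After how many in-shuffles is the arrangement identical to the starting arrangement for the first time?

The in-shuffle permutes the 42 positions with cycle lengths [14, 14, 14].
Every element is home exactly when every cycle has completed a whole number of laps, i.e. after lcm(14) = 14 in-shuffles.

14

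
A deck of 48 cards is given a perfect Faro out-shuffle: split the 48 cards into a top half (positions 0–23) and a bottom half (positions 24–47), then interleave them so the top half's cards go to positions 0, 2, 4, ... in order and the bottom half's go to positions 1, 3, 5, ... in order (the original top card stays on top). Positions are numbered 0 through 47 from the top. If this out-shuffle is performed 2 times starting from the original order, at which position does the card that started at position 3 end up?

Track the card's position through each out-shuffle:
3 → 6 → 12

12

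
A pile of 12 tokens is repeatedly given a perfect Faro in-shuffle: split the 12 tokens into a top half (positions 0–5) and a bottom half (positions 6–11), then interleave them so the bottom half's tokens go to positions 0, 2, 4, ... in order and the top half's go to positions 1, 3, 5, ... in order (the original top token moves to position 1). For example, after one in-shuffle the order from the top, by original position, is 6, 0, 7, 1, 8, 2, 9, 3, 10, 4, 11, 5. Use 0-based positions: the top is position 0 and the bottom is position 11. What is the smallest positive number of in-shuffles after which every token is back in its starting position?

12

The in-shuffle permutes the 12 positions with cycle lengths [12].
Every token is home exactly when every cycle has completed a whole number of laps, i.e. after lcm(12) = 12 in-shuffles.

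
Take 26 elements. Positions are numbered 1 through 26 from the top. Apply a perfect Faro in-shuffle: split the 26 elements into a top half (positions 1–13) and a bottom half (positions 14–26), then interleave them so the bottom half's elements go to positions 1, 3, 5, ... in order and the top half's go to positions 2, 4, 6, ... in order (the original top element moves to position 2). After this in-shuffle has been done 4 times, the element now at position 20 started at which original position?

8

Work backwards from position 20, undoing one in-shuffle at a time:
20 ← 10 ← 5 ← 16 ← 8
So the element now at position 20 started at position 8.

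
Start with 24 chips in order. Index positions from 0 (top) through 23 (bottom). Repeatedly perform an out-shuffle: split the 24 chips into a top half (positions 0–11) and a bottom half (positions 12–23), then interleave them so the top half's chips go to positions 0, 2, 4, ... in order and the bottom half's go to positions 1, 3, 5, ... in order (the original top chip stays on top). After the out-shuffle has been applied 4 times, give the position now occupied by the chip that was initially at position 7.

20

Track the chip's position through each out-shuffle:
7 → 14 → 5 → 10 → 20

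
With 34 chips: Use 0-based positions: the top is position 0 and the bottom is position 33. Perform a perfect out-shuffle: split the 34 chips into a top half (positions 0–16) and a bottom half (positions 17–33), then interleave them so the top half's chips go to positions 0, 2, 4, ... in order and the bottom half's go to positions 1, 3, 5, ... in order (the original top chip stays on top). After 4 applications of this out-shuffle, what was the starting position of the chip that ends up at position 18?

30

Work backwards from position 18, undoing one out-shuffle at a time:
18 ← 9 ← 21 ← 27 ← 30
So the chip now at position 18 started at position 30.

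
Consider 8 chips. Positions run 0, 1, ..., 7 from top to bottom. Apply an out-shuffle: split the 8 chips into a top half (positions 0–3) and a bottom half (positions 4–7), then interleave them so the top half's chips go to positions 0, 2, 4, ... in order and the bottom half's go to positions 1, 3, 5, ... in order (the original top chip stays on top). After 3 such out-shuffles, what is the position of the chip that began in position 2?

2

Track the chip's position through each out-shuffle:
2 → 4 → 1 → 2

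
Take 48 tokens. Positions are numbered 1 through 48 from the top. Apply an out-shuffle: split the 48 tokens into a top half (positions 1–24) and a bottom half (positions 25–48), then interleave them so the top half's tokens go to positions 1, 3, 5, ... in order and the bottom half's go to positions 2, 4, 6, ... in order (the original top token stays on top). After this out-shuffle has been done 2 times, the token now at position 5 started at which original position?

Work backwards from position 5, undoing one out-shuffle at a time:
5 ← 3 ← 2
So the token now at position 5 started at position 2.

2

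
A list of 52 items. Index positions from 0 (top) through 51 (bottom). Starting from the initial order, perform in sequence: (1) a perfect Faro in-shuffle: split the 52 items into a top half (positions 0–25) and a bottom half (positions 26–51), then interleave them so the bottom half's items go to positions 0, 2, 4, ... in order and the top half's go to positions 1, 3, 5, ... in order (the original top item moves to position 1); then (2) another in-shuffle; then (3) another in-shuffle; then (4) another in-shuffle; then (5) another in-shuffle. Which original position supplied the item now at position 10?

1

Undo the operations in reverse order, starting from position 10:
  undo op 5 (in-shuffle, from bottom half): 10 ← 31
  undo op 4 (in-shuffle, from top half): 31 ← 15
  undo op 3 (in-shuffle, from top half): 15 ← 7
  undo op 2 (in-shuffle, from top half): 7 ← 3
  undo op 1 (in-shuffle, from top half): 3 ← 1
So the item at position 10 came from original position 1.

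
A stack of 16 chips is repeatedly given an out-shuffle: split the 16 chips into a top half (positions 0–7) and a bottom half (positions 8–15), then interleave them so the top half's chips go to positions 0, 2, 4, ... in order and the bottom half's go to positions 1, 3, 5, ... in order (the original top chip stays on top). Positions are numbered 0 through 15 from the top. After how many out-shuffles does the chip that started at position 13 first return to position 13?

Follow position 13 under repeated out-shuffles:
13 → 11 → 7 → 14 → 13
It first returns after 4 out-shuffles.

4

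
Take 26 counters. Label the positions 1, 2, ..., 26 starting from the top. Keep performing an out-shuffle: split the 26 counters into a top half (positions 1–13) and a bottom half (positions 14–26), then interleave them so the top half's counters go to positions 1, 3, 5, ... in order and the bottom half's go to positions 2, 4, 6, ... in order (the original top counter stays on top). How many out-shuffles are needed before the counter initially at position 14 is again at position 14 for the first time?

20

Follow position 14 under repeated out-shuffles:
14 → 2 → 3 → 5 → 9 → 17 → 8 → 15 → 4 → 7 → 13 → 25 → 24 → 22 → 18 → 10 → 19 → 12 → 23 → 20 → 14
It first returns after 20 out-shuffles.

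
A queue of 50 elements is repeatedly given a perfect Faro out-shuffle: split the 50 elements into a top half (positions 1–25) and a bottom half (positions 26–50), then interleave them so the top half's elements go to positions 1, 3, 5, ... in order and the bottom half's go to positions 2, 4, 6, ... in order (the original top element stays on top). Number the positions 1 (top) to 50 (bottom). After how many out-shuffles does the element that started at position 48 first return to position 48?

Follow position 48 under repeated out-shuffles:
48 → 46 → 42 → 34 → 18 → 35 → 20 → 39 → ... → 48 (length 21)
It first returns after 21 out-shuffles.

21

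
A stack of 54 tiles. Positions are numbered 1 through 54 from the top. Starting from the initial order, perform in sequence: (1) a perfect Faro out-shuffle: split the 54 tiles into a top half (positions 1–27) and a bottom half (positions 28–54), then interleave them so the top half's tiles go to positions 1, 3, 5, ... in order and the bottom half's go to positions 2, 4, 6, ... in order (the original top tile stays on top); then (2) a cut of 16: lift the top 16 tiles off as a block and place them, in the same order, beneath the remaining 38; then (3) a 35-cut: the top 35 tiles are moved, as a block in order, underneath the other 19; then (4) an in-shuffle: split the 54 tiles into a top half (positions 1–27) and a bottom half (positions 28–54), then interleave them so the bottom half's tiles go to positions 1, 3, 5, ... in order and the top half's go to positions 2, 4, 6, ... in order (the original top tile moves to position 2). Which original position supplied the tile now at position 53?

26

Undo the operations in reverse order, starting from position 53:
  undo op 4 (in-shuffle, from bottom half): 53 ← 54
  undo op 3 (cut 35): 54 ← 35
  undo op 2 (cut 16): 35 ← 51
  undo op 1 (out-shuffle, from top half): 51 ← 26
So the tile at position 53 came from original position 26.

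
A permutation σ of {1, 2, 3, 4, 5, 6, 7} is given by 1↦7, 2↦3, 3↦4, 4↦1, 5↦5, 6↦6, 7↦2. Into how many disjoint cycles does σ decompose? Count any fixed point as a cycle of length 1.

3

Cycle decomposition: (1 7 2 3 4) (5) (6).
3 cycles.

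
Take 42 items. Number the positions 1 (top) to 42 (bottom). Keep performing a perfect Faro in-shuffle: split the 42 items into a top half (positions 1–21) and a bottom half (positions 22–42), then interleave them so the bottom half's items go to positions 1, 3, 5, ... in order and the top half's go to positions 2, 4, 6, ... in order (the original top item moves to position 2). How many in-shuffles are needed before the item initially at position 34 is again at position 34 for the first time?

14

Follow position 34 under repeated in-shuffles:
34 → 25 → 7 → 14 → 28 → 13 → 26 → 9 → 18 → 36 → 29 → 15 → 30 → 17 → 34
It first returns after 14 in-shuffles.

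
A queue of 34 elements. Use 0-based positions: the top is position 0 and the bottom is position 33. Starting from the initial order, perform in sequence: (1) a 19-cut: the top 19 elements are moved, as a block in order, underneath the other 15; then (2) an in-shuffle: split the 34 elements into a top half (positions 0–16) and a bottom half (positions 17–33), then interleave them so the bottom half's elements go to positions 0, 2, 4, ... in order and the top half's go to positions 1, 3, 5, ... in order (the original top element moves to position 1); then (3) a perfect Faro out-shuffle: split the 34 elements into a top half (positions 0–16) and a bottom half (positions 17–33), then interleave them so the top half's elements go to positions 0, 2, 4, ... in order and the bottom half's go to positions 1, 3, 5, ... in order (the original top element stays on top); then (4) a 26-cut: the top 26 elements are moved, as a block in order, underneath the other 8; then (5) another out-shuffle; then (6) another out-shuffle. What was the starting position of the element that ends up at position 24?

10

Undo the operations in reverse order, starting from position 24:
  undo op 6 (out-shuffle, from top half): 24 ← 12
  undo op 5 (out-shuffle, from top half): 12 ← 6
  undo op 4 (cut 26): 6 ← 32
  undo op 3 (out-shuffle, from top half): 32 ← 16
  undo op 2 (in-shuffle, from bottom half): 16 ← 25
  undo op 1 (cut 19): 25 ← 10
So the element at position 24 came from original position 10.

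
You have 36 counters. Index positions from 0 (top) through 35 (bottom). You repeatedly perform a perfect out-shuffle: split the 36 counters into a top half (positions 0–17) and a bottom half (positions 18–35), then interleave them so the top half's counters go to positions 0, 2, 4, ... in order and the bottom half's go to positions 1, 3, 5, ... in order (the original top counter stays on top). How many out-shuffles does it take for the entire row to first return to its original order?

12

The out-shuffle permutes the 36 positions with cycle lengths [1, 1, 3, 3, 4, 12, 12].
Every counter is home exactly when every cycle has completed a whole number of laps, i.e. after lcm(1, 3, 4, 12) = 12 out-shuffles.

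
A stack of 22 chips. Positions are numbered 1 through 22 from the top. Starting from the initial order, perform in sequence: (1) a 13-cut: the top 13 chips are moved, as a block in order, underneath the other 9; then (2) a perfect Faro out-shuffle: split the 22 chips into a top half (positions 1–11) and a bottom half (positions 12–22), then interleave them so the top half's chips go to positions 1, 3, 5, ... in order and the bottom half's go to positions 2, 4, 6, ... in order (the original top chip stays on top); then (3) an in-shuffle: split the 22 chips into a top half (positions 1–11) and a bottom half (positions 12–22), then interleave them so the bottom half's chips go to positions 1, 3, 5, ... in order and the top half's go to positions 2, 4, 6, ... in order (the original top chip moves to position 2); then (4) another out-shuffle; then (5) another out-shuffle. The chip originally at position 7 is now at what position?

14

Track the chip from position 7 forward through each operation:
  after op 1 (cut 13): 7 → 16
  after op 2 (out-shuffle): 16 → 10
  after op 3 (in-shuffle): 10 → 20
  after op 4 (out-shuffle): 20 → 18
  after op 5 (out-shuffle): 18 → 14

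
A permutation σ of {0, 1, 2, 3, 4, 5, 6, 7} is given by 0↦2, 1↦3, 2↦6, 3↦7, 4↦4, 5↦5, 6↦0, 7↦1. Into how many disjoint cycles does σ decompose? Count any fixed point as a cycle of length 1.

Cycle decomposition: (0 2 6) (1 3 7) (4) (5).
4 cycles.

4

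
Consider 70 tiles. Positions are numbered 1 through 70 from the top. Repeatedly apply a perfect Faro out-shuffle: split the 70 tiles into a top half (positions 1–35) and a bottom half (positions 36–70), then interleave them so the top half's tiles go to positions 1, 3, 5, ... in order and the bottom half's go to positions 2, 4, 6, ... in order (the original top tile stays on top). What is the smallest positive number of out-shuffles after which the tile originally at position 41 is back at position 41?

22

Follow position 41 under repeated out-shuffles:
41 → 12 → 23 → 45 → 20 → 39 → 8 → 15 → ... → 41 (length 22)
It first returns after 22 out-shuffles.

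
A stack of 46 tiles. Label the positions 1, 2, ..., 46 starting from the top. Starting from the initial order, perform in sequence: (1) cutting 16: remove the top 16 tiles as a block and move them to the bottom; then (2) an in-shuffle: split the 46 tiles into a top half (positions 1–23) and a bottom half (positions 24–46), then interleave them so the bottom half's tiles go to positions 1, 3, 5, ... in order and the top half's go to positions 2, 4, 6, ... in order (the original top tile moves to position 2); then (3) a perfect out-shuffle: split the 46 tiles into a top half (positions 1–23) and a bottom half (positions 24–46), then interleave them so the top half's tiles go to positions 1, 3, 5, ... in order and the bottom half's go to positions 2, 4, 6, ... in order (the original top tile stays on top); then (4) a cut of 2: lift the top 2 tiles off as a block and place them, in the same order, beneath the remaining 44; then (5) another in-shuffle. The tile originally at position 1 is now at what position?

Track the tile from position 1 forward through each operation:
  after op 1 (cut 16): 1 → 31
  after op 2 (in-shuffle): 31 → 15
  after op 3 (out-shuffle): 15 → 29
  after op 4 (cut 2): 29 → 27
  after op 5 (in-shuffle): 27 → 7

7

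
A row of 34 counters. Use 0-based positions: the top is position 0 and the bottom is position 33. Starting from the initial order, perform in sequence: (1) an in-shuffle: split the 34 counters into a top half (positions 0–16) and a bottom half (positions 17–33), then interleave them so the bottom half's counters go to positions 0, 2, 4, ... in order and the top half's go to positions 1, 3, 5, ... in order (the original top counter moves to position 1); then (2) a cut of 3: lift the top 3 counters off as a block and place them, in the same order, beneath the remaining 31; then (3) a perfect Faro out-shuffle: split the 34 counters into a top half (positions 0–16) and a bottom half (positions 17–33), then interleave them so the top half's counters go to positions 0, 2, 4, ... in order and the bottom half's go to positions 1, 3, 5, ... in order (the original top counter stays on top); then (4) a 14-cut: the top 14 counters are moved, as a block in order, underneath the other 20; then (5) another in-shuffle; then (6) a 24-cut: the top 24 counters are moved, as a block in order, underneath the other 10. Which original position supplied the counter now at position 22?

10

Undo the operations in reverse order, starting from position 22:
  undo op 6 (cut 24): 22 ← 12
  undo op 5 (in-shuffle, from bottom half): 12 ← 23
  undo op 4 (cut 14): 23 ← 3
  undo op 3 (out-shuffle, from bottom half): 3 ← 18
  undo op 2 (cut 3): 18 ← 21
  undo op 1 (in-shuffle, from top half): 21 ← 10
So the counter at position 22 came from original position 10.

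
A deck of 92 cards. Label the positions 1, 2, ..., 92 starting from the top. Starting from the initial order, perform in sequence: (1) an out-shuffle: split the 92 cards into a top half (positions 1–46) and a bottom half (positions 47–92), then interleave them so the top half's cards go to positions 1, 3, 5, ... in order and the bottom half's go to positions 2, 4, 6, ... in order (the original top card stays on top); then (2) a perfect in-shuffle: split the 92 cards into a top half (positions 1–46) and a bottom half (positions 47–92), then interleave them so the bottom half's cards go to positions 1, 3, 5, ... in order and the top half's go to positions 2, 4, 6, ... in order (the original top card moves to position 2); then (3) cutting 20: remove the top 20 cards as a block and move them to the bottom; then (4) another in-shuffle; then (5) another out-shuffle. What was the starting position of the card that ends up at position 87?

Undo the operations in reverse order, starting from position 87:
  undo op 5 (out-shuffle, from top half): 87 ← 44
  undo op 4 (in-shuffle, from top half): 44 ← 22
  undo op 3 (cut 20): 22 ← 42
  undo op 2 (in-shuffle, from top half): 42 ← 21
  undo op 1 (out-shuffle, from top half): 21 ← 11
So the card at position 87 came from original position 11.

11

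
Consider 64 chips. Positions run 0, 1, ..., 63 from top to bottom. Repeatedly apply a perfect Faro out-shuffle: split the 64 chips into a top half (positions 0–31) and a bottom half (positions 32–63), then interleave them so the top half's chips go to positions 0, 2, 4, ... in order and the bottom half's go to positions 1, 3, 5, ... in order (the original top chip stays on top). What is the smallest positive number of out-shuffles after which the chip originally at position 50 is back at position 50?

6

Follow position 50 under repeated out-shuffles:
50 → 37 → 11 → 22 → 44 → 25 → 50
It first returns after 6 out-shuffles.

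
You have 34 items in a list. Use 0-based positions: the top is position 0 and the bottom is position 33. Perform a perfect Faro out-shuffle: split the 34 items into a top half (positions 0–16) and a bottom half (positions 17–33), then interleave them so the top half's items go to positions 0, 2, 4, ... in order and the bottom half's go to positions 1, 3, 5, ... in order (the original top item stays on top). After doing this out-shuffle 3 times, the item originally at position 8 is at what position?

Track the item's position through each out-shuffle:
8 → 16 → 32 → 31

31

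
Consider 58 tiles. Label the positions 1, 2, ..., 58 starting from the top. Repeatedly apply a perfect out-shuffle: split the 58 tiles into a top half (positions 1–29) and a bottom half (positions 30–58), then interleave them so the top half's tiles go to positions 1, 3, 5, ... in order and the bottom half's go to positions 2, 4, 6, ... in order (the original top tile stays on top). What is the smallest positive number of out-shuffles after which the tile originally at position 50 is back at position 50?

Follow position 50 under repeated out-shuffles:
50 → 42 → 26 → 51 → 44 → 30 → 2 → 3 → 5 → 9 → 17 → 33 → 8 → 15 → 29 → 57 → 56 → 54 → 50
It first returns after 18 out-shuffles.

18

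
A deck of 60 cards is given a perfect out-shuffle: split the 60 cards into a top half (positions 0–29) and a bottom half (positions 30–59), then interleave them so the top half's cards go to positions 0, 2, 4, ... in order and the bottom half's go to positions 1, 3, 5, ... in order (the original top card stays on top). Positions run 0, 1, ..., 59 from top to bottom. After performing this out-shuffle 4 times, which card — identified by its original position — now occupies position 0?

0

Work backwards from position 0, undoing one out-shuffle at a time:
0 ← 0 ← 0 ← 0 ← 0
So the card now at position 0 started at position 0.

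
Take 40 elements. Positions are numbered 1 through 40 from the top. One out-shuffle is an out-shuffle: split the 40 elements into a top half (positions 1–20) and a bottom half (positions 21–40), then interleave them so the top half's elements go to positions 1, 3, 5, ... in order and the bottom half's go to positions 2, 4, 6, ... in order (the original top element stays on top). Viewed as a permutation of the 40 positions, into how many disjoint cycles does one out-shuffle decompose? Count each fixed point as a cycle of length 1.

6

Trace each unvisited position around until it returns:
(1) (2 3 5 9 17 33 ... len 12) (4 7 13 25 10 19 ... len 12) (8 15 29 18 35 30 ... len 12) (14 27) (40)
6 cycles in total.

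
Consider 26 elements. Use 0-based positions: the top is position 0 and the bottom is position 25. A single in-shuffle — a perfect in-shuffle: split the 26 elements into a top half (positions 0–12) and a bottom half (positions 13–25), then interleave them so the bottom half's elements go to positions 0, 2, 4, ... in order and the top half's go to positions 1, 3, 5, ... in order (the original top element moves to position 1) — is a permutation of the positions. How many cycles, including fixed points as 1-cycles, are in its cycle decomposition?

Trace each unvisited position around until it returns:
(0 1 3 7 15 4 ... len 18) (2 5 11 23 20 14) (8 17)
3 cycles in total.

3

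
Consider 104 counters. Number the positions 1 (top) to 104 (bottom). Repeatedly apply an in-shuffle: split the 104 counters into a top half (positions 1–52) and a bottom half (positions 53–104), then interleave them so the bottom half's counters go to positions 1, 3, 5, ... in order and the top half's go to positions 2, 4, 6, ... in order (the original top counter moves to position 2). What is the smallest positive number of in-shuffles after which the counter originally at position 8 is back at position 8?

Follow position 8 under repeated in-shuffles:
8 → 16 → 32 → 64 → 23 → 46 → 92 → 79 → 53 → 1 → 2 → 4 → 8
It first returns after 12 in-shuffles.

12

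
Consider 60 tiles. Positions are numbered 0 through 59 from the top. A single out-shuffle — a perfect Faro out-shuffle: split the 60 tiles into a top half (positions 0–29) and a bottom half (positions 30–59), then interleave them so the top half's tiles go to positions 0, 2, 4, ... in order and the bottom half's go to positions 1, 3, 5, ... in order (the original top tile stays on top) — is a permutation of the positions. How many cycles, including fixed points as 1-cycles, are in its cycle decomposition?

Trace each unvisited position around until it returns:
(0) (1 2 4 8 16 32 ... len 58) (59)
3 cycles in total.

3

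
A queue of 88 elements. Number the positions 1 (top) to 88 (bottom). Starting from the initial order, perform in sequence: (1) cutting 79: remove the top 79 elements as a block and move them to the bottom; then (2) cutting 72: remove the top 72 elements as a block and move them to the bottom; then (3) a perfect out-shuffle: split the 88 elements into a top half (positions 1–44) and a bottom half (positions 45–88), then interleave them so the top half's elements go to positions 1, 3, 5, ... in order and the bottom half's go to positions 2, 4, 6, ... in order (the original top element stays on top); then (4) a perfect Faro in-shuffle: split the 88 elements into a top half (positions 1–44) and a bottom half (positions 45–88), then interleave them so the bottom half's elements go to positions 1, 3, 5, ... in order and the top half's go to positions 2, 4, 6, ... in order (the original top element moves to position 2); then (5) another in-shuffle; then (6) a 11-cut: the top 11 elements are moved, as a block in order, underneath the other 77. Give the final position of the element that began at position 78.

16

Track the element from position 78 forward through each operation:
  after op 1 (cut 79): 78 → 87
  after op 2 (cut 72): 87 → 15
  after op 3 (out-shuffle): 15 → 29
  after op 4 (in-shuffle): 29 → 58
  after op 5 (in-shuffle): 58 → 27
  after op 6 (cut 11): 27 → 16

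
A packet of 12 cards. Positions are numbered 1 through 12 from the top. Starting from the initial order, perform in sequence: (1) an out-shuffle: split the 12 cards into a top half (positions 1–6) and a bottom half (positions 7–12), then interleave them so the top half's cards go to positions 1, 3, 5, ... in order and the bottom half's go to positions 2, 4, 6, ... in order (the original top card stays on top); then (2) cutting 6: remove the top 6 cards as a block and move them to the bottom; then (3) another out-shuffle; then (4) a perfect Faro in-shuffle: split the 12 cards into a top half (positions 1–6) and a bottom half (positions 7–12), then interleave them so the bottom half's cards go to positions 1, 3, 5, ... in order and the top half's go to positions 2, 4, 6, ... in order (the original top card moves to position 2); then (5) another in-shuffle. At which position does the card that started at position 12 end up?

5

Track the card from position 12 forward through each operation:
  after op 1 (out-shuffle): 12 → 12
  after op 2 (cut 6): 12 → 6
  after op 3 (out-shuffle): 6 → 11
  after op 4 (in-shuffle): 11 → 9
  after op 5 (in-shuffle): 9 → 5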